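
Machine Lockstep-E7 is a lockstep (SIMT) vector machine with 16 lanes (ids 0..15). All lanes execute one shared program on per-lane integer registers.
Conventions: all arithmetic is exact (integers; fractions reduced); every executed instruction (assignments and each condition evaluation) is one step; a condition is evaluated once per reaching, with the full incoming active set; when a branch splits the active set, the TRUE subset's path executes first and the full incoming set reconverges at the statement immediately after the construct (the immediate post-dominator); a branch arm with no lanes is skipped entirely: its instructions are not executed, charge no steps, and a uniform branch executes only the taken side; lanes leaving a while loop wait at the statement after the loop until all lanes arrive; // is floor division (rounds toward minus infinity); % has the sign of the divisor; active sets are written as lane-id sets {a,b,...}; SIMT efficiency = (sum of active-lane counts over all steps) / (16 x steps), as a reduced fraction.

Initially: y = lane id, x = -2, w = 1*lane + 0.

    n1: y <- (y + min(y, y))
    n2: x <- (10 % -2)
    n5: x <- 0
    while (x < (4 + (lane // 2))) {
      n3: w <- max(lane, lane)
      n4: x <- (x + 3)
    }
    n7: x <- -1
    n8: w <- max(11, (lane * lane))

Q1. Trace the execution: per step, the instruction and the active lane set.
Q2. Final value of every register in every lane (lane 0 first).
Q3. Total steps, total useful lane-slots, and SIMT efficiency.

step 0: y <- (y + min(y, y))         {0,1,2,3,4,5,6,7,8,9,10,11,12,13,14,15}
step 1: x <- (10 % -2)               {0,1,2,3,4,5,6,7,8,9,10,11,12,13,14,15}
step 2: x <- 0                       {0,1,2,3,4,5,6,7,8,9,10,11,12,13,14,15}
step 3: eval (x < (4 + (lane // 2))) {0,1,2,3,4,5,6,7,8,9,10,11,12,13,14,15}
step 4: w <- max(lane, lane)         {0,1,2,3,4,5,6,7,8,9,10,11,12,13,14,15}
step 5: x <- (x + 3)                 {0,1,2,3,4,5,6,7,8,9,10,11,12,13,14,15}
step 6: eval (x < (4 + (lane // 2))) {0,1,2,3,4,5,6,7,8,9,10,11,12,13,14,15}
step 7: w <- max(lane, lane)         {0,1,2,3,4,5,6,7,8,9,10,11,12,13,14,15}
step 8: x <- (x + 3)                 {0,1,2,3,4,5,6,7,8,9,10,11,12,13,14,15}
step 9: eval (x < (4 + (lane // 2))) {0,1,2,3,4,5,6,7,8,9,10,11,12,13,14,15}
step 10: w <- max(lane, lane)         {6,7,8,9,10,11,12,13,14,15}
step 11: x <- (x + 3)                 {6,7,8,9,10,11,12,13,14,15}
step 12: eval (x < (4 + (lane // 2))) {6,7,8,9,10,11,12,13,14,15}
step 13: w <- max(lane, lane)         {12,13,14,15}
step 14: x <- (x + 3)                 {12,13,14,15}
step 15: eval (x < (4 + (lane // 2))) {12,13,14,15}
step 16: x <- -1                      {0,1,2,3,4,5,6,7,8,9,10,11,12,13,14,15}
step 17: w <- max(11, (lane * lane))  {0,1,2,3,4,5,6,7,8,9,10,11,12,13,14,15}

Answer: 18 steps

y: 0,2,4,6,8,10,12,14,16,18,20,22,24,26,28,30
x: -1,-1,-1,-1,-1,-1,-1,-1,-1,-1,-1,-1,-1,-1,-1,-1
w: 11,11,11,11,16,25,36,49,64,81,100,121,144,169,196,225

steps = 18; useful = 234; efficiency = 234/288 = 13/16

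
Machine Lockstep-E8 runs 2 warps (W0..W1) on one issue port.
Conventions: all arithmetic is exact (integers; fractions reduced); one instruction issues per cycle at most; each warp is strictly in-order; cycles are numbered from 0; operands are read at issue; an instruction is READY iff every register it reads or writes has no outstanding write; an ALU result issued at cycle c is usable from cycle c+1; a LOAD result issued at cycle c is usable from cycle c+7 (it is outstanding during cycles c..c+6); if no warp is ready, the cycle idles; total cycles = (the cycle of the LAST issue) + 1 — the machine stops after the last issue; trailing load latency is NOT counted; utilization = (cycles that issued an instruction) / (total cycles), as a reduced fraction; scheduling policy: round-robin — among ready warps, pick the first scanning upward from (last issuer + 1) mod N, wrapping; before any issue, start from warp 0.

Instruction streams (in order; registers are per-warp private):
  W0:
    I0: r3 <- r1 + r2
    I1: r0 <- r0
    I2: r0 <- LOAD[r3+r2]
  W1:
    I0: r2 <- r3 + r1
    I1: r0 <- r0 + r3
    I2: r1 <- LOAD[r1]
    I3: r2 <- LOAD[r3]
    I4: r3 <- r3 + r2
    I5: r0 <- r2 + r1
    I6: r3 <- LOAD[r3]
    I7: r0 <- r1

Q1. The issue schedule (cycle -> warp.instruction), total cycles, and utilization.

cycle 0: W0.I0
cycle 1: W1.I0
cycle 2: W0.I1
cycle 3: W1.I1
cycle 4: W0.I2
cycle 5: W1.I2
cycle 6: W1.I3
cycle 7: idle
cycle 8: idle
cycle 9: idle
cycle 10: idle
cycle 11: idle
cycle 12: idle
cycle 13: W1.I4
cycle 14: W1.I5
cycle 15: W1.I6
cycle 16: W1.I7

Answer: 17 cycles, utilization 11/17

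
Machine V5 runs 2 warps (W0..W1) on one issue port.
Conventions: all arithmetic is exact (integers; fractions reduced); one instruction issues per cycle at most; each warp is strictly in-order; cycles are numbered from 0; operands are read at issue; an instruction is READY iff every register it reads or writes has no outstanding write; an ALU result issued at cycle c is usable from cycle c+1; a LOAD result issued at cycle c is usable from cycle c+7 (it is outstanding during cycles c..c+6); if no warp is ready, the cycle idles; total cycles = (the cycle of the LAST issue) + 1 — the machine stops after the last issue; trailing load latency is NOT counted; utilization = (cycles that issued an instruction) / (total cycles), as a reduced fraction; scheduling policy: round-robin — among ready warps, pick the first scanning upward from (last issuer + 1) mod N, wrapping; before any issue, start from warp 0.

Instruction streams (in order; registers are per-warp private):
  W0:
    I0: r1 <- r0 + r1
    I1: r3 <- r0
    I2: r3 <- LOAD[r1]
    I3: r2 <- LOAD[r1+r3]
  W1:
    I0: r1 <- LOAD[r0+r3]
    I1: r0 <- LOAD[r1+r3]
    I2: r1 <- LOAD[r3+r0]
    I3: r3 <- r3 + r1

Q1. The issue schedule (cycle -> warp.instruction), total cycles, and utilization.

cycle 0: W0.I0
cycle 1: W1.I0
cycle 2: W0.I1
cycle 3: W0.I2
cycle 4: idle
cycle 5: idle
cycle 6: idle
cycle 7: idle
cycle 8: W1.I1
cycle 9: idle
cycle 10: W0.I3
cycle 11: idle
cycle 12: idle
cycle 13: idle
cycle 14: idle
cycle 15: W1.I2
cycle 16: idle
cycle 17: idle
cycle 18: idle
cycle 19: idle
cycle 20: idle
cycle 21: idle
cycle 22: W1.I3

Answer: 23 cycles, utilization 8/23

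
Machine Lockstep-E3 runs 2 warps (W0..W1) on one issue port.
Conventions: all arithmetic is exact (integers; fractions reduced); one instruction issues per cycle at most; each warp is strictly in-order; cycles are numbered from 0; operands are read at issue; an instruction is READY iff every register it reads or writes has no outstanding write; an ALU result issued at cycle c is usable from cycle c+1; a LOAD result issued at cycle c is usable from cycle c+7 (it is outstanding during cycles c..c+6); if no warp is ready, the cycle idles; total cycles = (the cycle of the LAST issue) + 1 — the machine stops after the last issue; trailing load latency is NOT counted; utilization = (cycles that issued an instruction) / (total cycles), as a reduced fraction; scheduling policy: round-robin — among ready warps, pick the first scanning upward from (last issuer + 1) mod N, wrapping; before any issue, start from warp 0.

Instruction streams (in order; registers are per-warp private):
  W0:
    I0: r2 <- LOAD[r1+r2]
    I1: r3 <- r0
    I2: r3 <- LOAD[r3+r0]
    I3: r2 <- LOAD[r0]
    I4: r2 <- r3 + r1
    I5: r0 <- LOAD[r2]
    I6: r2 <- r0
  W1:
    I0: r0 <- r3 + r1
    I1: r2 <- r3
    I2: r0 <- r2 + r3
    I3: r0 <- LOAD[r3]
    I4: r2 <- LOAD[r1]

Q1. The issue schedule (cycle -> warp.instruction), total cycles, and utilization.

cycle 0: W0.I0
cycle 1: W1.I0
cycle 2: W0.I1
cycle 3: W1.I1
cycle 4: W0.I2
cycle 5: W1.I2
cycle 6: W1.I3
cycle 7: W0.I3
cycle 8: W1.I4
cycle 9: idle
cycle 10: idle
cycle 11: idle
cycle 12: idle
cycle 13: idle
cycle 14: W0.I4
cycle 15: W0.I5
cycle 16: idle
cycle 17: idle
cycle 18: idle
cycle 19: idle
cycle 20: idle
cycle 21: idle
cycle 22: W0.I6

Answer: 23 cycles, utilization 12/23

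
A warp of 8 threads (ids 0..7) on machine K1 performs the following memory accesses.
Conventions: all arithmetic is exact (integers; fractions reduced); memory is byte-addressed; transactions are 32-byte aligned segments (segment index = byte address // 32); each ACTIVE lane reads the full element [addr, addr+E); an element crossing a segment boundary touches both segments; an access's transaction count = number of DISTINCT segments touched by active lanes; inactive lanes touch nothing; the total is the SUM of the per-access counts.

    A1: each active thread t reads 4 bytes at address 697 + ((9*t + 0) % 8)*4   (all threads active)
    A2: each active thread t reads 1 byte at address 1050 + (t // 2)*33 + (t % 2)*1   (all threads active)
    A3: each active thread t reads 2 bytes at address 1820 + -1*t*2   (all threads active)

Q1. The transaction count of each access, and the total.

A1: 2 transactions
A2: 4 transactions
A3: 1 transaction

Answer: 2,4,1; total 7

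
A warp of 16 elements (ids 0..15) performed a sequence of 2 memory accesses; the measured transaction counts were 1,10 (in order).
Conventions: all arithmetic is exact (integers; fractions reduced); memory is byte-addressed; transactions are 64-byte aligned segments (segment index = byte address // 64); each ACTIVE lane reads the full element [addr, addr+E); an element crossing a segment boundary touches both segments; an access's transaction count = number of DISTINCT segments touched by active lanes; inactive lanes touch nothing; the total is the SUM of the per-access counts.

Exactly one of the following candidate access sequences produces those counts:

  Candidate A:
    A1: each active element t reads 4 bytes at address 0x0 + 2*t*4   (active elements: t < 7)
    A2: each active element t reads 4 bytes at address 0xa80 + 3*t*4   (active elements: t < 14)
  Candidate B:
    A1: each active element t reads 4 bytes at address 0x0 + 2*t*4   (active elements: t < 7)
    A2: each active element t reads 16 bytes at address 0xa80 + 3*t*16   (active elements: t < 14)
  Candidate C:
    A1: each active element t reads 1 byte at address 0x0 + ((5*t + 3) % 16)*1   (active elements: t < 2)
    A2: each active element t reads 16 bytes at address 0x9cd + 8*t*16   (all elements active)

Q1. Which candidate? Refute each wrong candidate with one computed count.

A: A2 gives 3 transactions, not 10
C: A2 gives 16 transactions, not 10
B: all counts match (1,10)

Answer: B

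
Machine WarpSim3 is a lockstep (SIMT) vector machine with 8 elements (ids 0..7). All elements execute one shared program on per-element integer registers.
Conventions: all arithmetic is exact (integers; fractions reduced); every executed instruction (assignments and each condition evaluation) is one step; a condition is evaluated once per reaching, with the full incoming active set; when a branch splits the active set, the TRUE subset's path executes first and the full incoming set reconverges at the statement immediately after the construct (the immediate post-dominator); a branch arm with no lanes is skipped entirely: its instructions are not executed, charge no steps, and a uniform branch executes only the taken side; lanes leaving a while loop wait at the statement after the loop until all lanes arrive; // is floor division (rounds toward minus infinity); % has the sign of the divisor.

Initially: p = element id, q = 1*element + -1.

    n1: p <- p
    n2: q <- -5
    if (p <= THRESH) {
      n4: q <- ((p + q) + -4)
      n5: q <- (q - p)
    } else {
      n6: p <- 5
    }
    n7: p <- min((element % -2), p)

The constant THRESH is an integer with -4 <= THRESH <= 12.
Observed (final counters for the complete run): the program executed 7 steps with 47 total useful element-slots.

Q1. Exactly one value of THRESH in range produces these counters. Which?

Answer: THRESH = 6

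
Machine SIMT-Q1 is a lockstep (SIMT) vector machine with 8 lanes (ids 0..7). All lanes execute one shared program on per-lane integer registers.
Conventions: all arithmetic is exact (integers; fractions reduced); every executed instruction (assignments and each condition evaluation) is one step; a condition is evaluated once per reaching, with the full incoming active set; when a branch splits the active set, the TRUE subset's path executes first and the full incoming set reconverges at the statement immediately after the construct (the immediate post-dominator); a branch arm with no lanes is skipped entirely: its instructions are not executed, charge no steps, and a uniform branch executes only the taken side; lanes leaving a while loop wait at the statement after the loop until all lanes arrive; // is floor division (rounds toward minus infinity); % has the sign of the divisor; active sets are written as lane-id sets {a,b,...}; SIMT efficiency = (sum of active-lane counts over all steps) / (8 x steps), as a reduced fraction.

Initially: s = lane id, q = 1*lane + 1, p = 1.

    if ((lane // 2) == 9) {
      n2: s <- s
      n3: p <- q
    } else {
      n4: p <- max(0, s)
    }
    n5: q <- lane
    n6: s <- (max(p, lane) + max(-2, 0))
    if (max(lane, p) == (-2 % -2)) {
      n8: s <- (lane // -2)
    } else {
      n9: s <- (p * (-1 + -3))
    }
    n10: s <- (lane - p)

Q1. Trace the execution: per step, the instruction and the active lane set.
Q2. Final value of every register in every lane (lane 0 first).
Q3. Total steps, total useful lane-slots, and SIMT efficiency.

step 0: eval ((lane // 2) == 9)      {0,1,2,3,4,5,6,7}
step 1: p <- max(0, s)               {0,1,2,3,4,5,6,7}
step 2: q <- lane                    {0,1,2,3,4,5,6,7}
step 3: s <- (max(p, lane) + max(-2, 0)) {0,1,2,3,4,5,6,7}
step 4: eval (max(lane, p) == (-2 % -2)) {0,1,2,3,4,5,6,7}
step 5: s <- (lane // -2)            {0}
step 6: s <- (p * (-1 + -3))         {1,2,3,4,5,6,7}
step 7: s <- (lane - p)              {0,1,2,3,4,5,6,7}

Answer: 8 steps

s: 0,0,0,0,0,0,0,0
q: 0,1,2,3,4,5,6,7
p: 0,1,2,3,4,5,6,7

steps = 8; useful = 56; efficiency = 56/64 = 7/8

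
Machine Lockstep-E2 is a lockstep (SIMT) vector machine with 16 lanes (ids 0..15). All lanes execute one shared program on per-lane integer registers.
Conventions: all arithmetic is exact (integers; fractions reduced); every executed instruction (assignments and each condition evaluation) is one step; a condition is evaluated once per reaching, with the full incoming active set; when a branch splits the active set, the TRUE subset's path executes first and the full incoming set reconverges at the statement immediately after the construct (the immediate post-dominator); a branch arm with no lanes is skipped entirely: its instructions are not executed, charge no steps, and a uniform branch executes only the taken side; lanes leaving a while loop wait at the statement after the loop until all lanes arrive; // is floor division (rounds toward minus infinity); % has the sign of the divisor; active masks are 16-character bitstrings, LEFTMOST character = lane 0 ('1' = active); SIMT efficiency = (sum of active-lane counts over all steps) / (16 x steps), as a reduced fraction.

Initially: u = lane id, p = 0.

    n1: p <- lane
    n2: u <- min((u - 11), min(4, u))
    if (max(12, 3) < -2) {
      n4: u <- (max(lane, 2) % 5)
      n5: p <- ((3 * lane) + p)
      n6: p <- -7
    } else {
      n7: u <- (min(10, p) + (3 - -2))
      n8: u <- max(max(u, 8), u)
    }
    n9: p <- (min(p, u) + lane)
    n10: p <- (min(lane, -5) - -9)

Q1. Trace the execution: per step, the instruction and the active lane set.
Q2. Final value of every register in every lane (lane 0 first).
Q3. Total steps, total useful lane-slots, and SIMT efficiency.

step 0: p <- lane                    1111111111111111
step 1: u <- min((u - 11), min(4, u)) 1111111111111111
step 2: eval (max(12, 3) < -2)       1111111111111111
step 3: u <- (min(10, p) + (3 - -2)) 1111111111111111
step 4: u <- max(max(u, 8), u)       1111111111111111
step 5: p <- (min(p, u) + lane)      1111111111111111
step 6: p <- (min(lane, -5) - -9)    1111111111111111

Answer: 7 steps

u: 8,8,8,8,9,10,11,12,13,14,15,15,15,15,15,15
p: 4,4,4,4,4,4,4,4,4,4,4,4,4,4,4,4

steps = 7; useful = 112; efficiency = 112/112 = 1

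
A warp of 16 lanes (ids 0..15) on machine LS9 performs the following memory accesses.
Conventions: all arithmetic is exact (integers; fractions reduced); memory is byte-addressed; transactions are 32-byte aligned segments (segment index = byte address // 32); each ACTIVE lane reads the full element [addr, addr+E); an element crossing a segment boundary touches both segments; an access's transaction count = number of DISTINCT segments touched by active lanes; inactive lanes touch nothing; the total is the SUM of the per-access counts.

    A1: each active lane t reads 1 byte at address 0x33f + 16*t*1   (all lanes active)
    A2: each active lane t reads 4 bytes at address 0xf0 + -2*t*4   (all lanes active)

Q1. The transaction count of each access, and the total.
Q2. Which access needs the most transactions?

A1: 9 transactions
A2: 5 transactions

Answer: 9,5; total 14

Answer: A1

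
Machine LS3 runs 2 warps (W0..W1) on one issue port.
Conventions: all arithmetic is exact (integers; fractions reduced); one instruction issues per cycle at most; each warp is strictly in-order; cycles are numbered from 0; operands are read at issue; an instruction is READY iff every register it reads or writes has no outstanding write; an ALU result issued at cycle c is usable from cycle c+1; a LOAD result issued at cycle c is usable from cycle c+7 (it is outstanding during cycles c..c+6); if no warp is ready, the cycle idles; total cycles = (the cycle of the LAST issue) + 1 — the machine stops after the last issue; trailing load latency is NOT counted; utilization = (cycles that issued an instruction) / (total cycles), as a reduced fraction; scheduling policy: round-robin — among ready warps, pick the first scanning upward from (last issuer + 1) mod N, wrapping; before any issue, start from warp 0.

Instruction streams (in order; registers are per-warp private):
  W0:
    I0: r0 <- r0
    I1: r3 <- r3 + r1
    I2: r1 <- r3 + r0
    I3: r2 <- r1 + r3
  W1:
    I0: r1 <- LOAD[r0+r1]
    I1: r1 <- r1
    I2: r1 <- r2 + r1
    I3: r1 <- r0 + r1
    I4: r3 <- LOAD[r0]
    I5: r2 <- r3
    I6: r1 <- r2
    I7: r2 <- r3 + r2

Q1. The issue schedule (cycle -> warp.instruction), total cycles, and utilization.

cycle 0: W0.I0
cycle 1: W1.I0
cycle 2: W0.I1
cycle 3: W0.I2
cycle 4: W0.I3
cycle 5: idle
cycle 6: idle
cycle 7: idle
cycle 8: W1.I1
cycle 9: W1.I2
cycle 10: W1.I3
cycle 11: W1.I4
cycle 12: idle
cycle 13: idle
cycle 14: idle
cycle 15: idle
cycle 16: idle
cycle 17: idle
cycle 18: W1.I5
cycle 19: W1.I6
cycle 20: W1.I7

Answer: 21 cycles, utilization 4/7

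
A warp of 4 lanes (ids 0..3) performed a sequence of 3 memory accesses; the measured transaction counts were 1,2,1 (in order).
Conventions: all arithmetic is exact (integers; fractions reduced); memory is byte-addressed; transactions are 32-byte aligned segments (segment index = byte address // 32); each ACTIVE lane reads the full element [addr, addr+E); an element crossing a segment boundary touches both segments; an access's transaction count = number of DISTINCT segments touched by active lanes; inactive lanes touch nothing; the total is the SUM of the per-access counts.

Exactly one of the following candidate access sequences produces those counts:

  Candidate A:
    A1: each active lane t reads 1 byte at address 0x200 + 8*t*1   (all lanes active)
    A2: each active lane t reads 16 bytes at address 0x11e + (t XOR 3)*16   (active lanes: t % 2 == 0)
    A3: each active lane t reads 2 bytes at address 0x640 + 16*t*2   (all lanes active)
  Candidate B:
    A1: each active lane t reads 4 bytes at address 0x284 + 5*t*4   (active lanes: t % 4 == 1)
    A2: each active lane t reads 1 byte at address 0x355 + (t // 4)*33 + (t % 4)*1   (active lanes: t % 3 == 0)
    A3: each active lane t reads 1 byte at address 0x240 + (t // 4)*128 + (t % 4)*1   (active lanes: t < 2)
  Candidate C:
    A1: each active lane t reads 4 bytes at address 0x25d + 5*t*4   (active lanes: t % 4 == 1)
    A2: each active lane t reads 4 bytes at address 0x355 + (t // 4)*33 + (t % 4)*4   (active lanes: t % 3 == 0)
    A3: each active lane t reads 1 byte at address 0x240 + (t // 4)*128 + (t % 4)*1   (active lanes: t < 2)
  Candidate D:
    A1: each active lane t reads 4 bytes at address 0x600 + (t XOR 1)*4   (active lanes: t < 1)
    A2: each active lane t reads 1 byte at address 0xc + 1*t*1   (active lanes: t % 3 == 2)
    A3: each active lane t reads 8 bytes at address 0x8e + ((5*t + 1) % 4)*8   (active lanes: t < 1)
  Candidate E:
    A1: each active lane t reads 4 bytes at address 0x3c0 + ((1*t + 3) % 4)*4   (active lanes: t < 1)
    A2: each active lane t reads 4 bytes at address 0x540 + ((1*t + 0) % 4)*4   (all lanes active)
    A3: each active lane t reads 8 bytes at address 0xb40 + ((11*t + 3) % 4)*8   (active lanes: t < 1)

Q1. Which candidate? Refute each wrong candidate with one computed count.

A: A3 gives 4 transactions, not 1
B: A2 gives 1 transaction, not 2
D: A2 gives 1 transaction, not 2
E: A2 gives 1 transaction, not 2
C: all counts match (1,2,1)

Answer: C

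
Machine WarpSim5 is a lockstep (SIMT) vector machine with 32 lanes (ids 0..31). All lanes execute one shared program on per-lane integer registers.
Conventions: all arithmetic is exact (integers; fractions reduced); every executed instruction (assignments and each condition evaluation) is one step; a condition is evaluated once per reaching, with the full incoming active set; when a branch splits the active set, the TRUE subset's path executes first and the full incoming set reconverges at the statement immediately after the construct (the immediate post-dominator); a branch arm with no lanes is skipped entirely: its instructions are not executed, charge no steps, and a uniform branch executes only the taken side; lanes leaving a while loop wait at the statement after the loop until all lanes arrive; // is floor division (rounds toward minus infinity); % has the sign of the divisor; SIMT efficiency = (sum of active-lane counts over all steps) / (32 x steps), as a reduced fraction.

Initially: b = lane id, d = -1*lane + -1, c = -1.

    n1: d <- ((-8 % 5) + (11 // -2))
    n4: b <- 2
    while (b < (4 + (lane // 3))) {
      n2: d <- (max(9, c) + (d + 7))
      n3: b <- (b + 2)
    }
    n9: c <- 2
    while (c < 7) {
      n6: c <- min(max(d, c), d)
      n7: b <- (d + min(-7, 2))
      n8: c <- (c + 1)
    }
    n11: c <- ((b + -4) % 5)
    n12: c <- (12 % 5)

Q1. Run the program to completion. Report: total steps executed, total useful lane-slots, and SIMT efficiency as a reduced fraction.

Answer: 29 steps, 703 useful, 703/928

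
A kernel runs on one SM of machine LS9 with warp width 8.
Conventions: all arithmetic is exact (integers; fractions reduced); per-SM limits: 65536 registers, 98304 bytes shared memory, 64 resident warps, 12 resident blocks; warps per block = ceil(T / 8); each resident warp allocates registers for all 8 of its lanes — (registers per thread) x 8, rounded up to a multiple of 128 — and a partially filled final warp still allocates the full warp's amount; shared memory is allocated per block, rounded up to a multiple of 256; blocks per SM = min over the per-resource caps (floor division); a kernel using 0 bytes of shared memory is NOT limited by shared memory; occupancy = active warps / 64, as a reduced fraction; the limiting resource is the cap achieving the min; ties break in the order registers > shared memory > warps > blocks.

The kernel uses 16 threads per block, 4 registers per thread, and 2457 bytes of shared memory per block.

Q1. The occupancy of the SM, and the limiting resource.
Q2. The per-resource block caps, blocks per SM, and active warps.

Answer: occupancy 3/8, limited by blocks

registers: 256 blocks
shared memory: 38 blocks
warps: 32 blocks
blocks: 12 blocks

Answer: 12 blocks, 24 active warps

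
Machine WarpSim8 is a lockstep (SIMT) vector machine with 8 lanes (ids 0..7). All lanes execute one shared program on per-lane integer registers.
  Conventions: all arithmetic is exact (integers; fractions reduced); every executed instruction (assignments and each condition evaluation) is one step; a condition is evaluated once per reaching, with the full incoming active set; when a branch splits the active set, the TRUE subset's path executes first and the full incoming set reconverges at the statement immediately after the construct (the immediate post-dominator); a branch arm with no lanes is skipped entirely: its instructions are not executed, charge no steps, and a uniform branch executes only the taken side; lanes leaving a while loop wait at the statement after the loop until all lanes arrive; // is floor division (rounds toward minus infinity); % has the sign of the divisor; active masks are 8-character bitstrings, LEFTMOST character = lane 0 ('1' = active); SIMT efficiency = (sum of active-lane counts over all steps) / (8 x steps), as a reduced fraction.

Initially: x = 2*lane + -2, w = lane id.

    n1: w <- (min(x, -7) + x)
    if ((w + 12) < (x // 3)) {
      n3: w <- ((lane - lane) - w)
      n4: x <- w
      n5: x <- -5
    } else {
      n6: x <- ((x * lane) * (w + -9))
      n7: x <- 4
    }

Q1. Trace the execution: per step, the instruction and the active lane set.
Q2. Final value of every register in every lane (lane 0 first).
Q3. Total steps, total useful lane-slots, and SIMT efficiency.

step 0: w <- (min(x, -7) + x)        11111111
step 1: eval ((w + 12) < (x // 3))   11111111
step 2: x <- ((x * lane) * (w + -9)) 11111111
step 3: x <- 4                       11111111

Answer: 4 steps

x: 4,4,4,4,4,4,4,4
w: -9,-7,-5,-3,-1,1,3,5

steps = 4; useful = 32; efficiency = 32/32 = 1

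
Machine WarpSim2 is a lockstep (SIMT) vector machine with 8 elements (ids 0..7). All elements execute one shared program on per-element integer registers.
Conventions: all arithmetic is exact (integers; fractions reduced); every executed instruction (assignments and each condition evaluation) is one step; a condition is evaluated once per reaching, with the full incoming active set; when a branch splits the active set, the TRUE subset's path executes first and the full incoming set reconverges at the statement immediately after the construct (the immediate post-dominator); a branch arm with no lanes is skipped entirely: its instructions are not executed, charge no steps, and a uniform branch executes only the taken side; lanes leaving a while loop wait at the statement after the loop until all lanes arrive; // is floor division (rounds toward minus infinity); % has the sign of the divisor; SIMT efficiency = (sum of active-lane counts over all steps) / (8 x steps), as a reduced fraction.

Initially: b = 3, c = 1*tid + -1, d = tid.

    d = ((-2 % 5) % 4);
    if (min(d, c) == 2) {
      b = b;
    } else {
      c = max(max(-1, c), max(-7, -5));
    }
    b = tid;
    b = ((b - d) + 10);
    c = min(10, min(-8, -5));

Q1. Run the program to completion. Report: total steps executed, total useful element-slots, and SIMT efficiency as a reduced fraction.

Answer: 7 steps, 48 useful, 6/7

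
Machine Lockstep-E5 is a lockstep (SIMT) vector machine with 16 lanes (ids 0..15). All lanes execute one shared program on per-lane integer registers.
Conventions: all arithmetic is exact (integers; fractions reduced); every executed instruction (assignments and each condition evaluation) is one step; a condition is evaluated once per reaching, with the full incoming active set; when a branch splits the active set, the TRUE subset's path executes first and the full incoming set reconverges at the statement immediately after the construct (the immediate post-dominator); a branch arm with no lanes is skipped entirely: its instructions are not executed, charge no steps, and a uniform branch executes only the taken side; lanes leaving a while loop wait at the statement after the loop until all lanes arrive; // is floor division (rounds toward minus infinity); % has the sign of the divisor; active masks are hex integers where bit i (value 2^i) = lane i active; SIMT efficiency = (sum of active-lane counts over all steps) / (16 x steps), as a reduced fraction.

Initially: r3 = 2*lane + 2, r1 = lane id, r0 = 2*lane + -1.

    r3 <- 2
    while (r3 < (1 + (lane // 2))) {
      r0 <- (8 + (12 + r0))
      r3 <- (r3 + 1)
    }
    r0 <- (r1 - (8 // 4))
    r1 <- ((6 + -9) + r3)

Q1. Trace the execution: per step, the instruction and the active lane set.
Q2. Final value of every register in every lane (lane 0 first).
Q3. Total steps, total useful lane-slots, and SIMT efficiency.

step 0: r3 <- 2                      0xffff
step 1: eval (r3 < (1 + (lane // 2))) 0xffff
step 2: r0 <- (8 + (12 + r0))        0xfff0
step 3: r3 <- (r3 + 1)               0xfff0
step 4: eval (r3 < (1 + (lane // 2))) 0xfff0
step 5: r0 <- (8 + (12 + r0))        0xffc0
step 6: r3 <- (r3 + 1)               0xffc0
step 7: eval (r3 < (1 + (lane // 2))) 0xffc0
step 8: r0 <- (8 + (12 + r0))        0xff00
step 9: r3 <- (r3 + 1)               0xff00
step 10: eval (r3 < (1 + (lane // 2))) 0xff00
step 11: r0 <- (8 + (12 + r0))        0xfc00
step 12: r3 <- (r3 + 1)               0xfc00
step 13: eval (r3 < (1 + (lane // 2))) 0xfc00
step 14: r0 <- (8 + (12 + r0))        0xf000
step 15: r3 <- (r3 + 1)               0xf000
step 16: eval (r3 < (1 + (lane // 2))) 0xf000
step 17: r0 <- (8 + (12 + r0))        0xc000
step 18: r3 <- (r3 + 1)               0xc000
step 19: eval (r3 < (1 + (lane // 2))) 0xc000
step 20: r0 <- (r1 - (8 // 4))        0xffff
step 21: r1 <- ((6 + -9) + r3)        0xffff

Answer: 22 steps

r3: 2,2,2,2,3,3,4,4,5,5,6,6,7,7,8,8
r1: -1,-1,-1,-1,0,0,1,1,2,2,3,3,4,4,5,5
r0: -2,-1,0,1,2,3,4,5,6,7,8,9,10,11,12,13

steps = 22; useful = 190; efficiency = 190/352 = 95/176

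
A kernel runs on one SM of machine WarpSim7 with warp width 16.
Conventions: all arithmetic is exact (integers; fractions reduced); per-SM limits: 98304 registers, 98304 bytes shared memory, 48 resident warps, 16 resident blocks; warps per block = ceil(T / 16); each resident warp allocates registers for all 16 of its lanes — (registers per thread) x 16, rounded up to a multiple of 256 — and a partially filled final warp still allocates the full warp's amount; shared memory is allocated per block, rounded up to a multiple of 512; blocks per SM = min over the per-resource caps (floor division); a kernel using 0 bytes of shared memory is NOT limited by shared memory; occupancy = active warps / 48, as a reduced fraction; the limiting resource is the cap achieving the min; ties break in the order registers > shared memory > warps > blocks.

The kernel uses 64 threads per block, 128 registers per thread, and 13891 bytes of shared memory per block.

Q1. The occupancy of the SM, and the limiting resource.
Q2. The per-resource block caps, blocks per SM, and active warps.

Answer: occupancy 1/2, limited by shared memory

registers: 12 blocks
shared memory: 6 blocks
warps: 12 blocks
blocks: 16 blocks

Answer: 6 blocks, 24 active warps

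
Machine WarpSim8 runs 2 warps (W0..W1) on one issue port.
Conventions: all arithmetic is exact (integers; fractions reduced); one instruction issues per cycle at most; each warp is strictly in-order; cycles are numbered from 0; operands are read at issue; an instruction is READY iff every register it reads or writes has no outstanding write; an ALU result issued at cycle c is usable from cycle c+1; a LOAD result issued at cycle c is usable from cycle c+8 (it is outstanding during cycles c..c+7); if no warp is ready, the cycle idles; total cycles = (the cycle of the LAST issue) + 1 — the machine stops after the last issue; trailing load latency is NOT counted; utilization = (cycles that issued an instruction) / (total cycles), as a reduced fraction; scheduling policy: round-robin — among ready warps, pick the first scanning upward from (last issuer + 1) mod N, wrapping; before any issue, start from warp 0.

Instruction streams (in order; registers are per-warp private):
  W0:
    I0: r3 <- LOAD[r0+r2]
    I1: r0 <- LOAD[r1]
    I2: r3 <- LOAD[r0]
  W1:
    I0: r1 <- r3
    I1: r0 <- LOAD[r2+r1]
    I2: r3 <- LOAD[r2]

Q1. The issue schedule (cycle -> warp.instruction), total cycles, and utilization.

cycle 0: W0.I0
cycle 1: W1.I0
cycle 2: W0.I1
cycle 3: W1.I1
cycle 4: W1.I2
cycle 5: idle
cycle 6: idle
cycle 7: idle
cycle 8: idle
cycle 9: idle
cycle 10: W0.I2

Answer: 11 cycles, utilization 6/11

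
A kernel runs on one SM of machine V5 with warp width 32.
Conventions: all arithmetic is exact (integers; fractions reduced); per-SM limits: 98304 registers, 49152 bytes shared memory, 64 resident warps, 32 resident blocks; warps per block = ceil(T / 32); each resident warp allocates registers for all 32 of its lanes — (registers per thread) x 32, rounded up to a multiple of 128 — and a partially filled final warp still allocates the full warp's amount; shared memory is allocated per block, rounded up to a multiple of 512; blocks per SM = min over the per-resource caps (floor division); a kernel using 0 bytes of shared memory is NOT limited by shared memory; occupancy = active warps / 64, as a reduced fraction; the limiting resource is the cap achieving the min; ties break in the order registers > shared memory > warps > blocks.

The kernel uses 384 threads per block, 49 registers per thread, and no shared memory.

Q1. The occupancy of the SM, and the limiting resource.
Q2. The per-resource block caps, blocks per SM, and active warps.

Answer: occupancy 3/4, limited by registers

registers: 4 blocks
shared memory: no limit (kernel uses none)
warps: 5 blocks
blocks: 32 blocks

Answer: 4 blocks, 48 active warps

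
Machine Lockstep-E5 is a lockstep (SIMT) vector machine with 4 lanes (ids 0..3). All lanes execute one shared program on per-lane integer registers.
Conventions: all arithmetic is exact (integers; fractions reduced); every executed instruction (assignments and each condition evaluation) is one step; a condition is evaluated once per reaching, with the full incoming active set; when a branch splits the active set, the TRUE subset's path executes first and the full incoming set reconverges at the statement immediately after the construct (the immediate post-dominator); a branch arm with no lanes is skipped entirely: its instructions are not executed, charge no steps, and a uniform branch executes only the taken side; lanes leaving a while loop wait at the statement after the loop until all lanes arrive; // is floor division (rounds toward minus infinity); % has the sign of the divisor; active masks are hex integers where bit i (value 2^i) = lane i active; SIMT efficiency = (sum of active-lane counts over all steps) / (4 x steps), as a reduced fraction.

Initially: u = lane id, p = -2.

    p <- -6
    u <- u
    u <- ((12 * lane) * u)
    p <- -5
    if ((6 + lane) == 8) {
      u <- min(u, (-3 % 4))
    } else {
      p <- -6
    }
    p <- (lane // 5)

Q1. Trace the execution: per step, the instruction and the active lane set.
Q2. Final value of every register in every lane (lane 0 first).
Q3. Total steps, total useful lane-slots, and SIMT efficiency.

step 0: p <- -6                      0xf
step 1: u <- u                       0xf
step 2: u <- ((12 * lane) * u)       0xf
step 3: p <- -5                      0xf
step 4: eval ((6 + lane) == 8)       0xf
step 5: u <- min(u, (-3 % 4))        0x4
step 6: p <- -6                      0xb
step 7: p <- (lane // 5)             0xf

Answer: 8 steps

u: 0,12,1,108
p: 0,0,0,0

steps = 8; useful = 28; efficiency = 28/32 = 7/8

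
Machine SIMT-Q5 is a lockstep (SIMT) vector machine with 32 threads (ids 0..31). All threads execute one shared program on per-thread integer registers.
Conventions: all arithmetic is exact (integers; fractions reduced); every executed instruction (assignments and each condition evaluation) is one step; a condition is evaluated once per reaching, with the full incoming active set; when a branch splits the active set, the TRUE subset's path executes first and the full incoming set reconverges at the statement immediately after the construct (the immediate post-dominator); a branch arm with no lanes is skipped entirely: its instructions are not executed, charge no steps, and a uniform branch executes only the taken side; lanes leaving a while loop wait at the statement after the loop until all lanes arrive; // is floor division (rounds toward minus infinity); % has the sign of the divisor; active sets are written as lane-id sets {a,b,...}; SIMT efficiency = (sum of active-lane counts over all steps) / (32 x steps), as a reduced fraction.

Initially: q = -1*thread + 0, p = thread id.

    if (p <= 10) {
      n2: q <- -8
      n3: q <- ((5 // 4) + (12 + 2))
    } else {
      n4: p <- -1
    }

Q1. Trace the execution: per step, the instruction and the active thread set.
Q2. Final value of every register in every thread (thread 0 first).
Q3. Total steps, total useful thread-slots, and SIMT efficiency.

step 0: eval (p <= 10)               {0,1,2,3,4,5,6,7,8,9,10,11,12,13,14,15,16,17,18,19,20,21,22,23,24,25,26,27,28,29,30,31}
step 1: q <- -8                      {0,1,2,3,4,5,6,7,8,9,10}
step 2: q <- ((5 // 4) + (12 + 2))   {0,1,2,3,4,5,6,7,8,9,10}
step 3: p <- -1                      {11,12,13,14,15,16,17,18,19,20,21,22,23,24,25,26,27,28,29,30,31}

Answer: 4 steps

q: 15,15,15,15,15,15,15,15,15,15,15,-11,-12,-13,-14,-15,-16,-17,-18,-19,-20,-21,-22,-23,-24,-25,-26,-27,-28,-29,-30,-31
p: 0,1,2,3,4,5,6,7,8,9,10,-1,-1,-1,-1,-1,-1,-1,-1,-1,-1,-1,-1,-1,-1,-1,-1,-1,-1,-1,-1,-1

steps = 4; useful = 75; efficiency = 75/128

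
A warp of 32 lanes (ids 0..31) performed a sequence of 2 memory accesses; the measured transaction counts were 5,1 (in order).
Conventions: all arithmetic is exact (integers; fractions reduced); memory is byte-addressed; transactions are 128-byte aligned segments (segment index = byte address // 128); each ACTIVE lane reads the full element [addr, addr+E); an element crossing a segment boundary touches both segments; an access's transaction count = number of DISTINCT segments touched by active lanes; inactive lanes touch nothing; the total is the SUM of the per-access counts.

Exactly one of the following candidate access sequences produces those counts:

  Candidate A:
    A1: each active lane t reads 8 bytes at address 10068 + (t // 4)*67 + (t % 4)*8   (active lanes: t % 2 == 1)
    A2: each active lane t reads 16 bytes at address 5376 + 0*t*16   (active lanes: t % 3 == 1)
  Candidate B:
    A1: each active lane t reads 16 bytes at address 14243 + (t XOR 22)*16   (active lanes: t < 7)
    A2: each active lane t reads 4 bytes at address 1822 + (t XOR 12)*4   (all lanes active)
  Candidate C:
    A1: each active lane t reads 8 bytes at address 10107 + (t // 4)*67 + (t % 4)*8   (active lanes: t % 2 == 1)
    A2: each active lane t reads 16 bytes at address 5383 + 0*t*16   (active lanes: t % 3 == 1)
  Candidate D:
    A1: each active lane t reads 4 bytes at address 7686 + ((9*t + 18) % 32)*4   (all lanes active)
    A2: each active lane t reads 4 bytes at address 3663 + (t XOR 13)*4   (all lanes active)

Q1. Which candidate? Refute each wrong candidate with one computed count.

B: A1 gives 2 transactions, not 5
C: A1 gives 4 transactions, not 5
D: A1 gives 2 transactions, not 5
A: all counts match (5,1)

Answer: A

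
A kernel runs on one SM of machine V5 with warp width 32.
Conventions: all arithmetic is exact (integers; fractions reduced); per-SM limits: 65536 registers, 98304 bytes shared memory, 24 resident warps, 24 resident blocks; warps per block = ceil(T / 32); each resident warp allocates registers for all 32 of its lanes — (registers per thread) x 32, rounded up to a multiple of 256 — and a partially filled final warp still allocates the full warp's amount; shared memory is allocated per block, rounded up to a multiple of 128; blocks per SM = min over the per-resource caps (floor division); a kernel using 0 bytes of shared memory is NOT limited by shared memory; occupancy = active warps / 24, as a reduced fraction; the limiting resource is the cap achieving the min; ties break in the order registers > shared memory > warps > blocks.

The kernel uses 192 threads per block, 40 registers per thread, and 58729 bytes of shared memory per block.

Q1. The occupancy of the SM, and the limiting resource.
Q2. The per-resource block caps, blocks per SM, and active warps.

Answer: occupancy 1/4, limited by shared memory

registers: 8 blocks
shared memory: 1 block
warps: 4 blocks
blocks: 24 blocks

Answer: 1 block, 6 active warps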